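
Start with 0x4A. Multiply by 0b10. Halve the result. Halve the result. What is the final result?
Convert 0x4A (hexadecimal) → 4×16 + 10 = 74 (decimal)
Start: 74
Convert 0b10 (binary) → 2 (decimal)
74 × 2 = 148
148 ÷ 2 = 74
74 ÷ 2 = 37
37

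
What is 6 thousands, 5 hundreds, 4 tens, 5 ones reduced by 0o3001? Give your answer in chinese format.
Convert 6 thousands, 5 hundreds, 4 tens, 5 ones (place-value notation) → 6×1000 + 5×100 + 4×10 + 5 = 6545 (decimal)
Convert 0o3001 (octal) → 3×512 + 1 = 1537 (decimal)
Compute 6545 - 1537 = 5008
Convert 5008 (decimal) → 5008 = 5×1000 + 8 → 五千零八 (Chinese numeral)
五千零八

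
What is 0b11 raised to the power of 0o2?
Convert 0b11 (binary) → 2 + 1 = 3 (decimal)
Convert 0o2 (octal) → 2 (decimal)
Compute 3 ^ 2 = 9
9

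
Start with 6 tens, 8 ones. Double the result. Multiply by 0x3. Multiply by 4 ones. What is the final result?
Convert 6 tens, 8 ones (place-value notation) → 6×10 + 8 = 68 (decimal)
Start: 68
68 × 2 = 136
Convert 0x3 (hexadecimal) → 3 (decimal)
136 × 3 = 408
Convert 4 ones (place-value notation) → 4 (decimal)
408 × 4 = 1632
1632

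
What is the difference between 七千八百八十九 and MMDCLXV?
Convert 七千八百八十九 (Chinese numeral) → 7×1000 + 8×100 + 8×10 + 9 = 7889 (decimal)
Convert MMDCLXV (Roman numeral) → 1000 + 1000 + 500 + 100 + 50 + 10 + 5 = 2665 (decimal)
Difference: |7889 - 2665| = 5224
5224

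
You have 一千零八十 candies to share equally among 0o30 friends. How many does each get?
Convert 一千零八十 (Chinese numeral) → 1×1000 + 8×10 = 1080 (decimal)
Convert 0o30 (octal) → 3×8 = 24 (decimal)
Compute 1080 ÷ 24 = 45
45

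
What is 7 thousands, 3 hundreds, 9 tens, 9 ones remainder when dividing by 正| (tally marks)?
Convert 7 thousands, 3 hundreds, 9 tens, 9 ones (place-value notation) → 7×1000 + 3×100 + 9×10 + 9 = 7399 (decimal)
Convert 正| (tally marks) → 5 + 1 = 6 (decimal)
Compute 7399 mod 6 = 1
1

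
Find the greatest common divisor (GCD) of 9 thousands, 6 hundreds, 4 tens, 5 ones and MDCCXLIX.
Convert 9 thousands, 6 hundreds, 4 tens, 5 ones (place-value notation) → 9×1000 + 6×100 + 4×10 + 5 = 9645 (decimal)
Convert MDCCXLIX (Roman numeral) → 1000 + 500 + 100 + 100 + 40 + 9 = 1749 (decimal)
Compute gcd(9645, 1749) = 3
3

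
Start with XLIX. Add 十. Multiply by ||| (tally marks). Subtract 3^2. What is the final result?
Convert XLIX (Roman numeral) → 40 + 9 = 49 (decimal)
Start: 49
Convert 十 (Chinese numeral) → 1×10 = 10 (decimal)
49 + 10 = 59
Convert ||| (tally marks) → 3 (decimal)
59 × 3 = 177
Convert 3^2 (power) → 9 (decimal)
177 - 9 = 168
168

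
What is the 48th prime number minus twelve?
The 48th prime number = 223
Convert twelve (English words) → 12 (decimal)
Compute 223 - 12 = 211
211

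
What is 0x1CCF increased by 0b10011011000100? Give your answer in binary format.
Convert 0x1CCF (hexadecimal) → 1×4096 + 12×256 + 12×16 + 15 = 7375 (decimal)
Convert 0b10011011000100 (binary) → 8192 + 1024 + 512 + 128 + 64 + 4 = 9924 (decimal)
Compute 7375 + 9924 = 17299
Convert 17299 (decimal) → 17299 = 16384 + 512 + 256 + 128 + 16 + 2 + 1 → 0b100001110010011 (binary)
0b100001110010011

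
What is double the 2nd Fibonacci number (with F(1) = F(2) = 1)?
The 2nd Fibonacci number (with F(1) = F(2) = 1) = 1
Compute 1 × 2 = 2
2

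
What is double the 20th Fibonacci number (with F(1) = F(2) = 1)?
The 20th Fibonacci number (with F(1) = F(2) = 1) = 6765
Compute 6765 × 2 = 13530
13530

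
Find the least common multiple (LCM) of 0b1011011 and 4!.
Convert 0b1011011 (binary) → 64 + 16 + 8 + 2 + 1 = 91 (decimal)
Convert 4! (factorial) → 24 (decimal)
Compute lcm(91, 24) = 2184
2184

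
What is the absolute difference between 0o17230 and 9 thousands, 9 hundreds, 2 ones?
Convert 0o17230 (octal) → 1×4096 + 7×512 + 2×64 + 3×8 = 7832 (decimal)
Convert 9 thousands, 9 hundreds, 2 ones (place-value notation) → 9×1000 + 9×100 + 2 = 9902 (decimal)
Compute |7832 - 9902| = 2070
2070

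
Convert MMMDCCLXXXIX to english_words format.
Convert MMMDCCLXXXIX (Roman numeral) → 1000 + 1000 + 1000 + 500 + 100 + 100 + 50 + 10 + 10 + 10 + 9 = 3789 (decimal)
Convert 3789 (decimal) → 3789 = 3×1000 + 7×100 + 89 → three thousand seven hundred eighty-nine (English words)
three thousand seven hundred eighty-nine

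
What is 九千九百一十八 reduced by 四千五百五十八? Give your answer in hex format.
Convert 九千九百一十八 (Chinese numeral) → 9×1000 + 9×100 + 1×10 + 8 = 9918 (decimal)
Convert 四千五百五十八 (Chinese numeral) → 4×1000 + 5×100 + 5×10 + 8 = 4558 (decimal)
Compute 9918 - 4558 = 5360
Convert 5360 (decimal) → 5360 = 1×4096 + 4×256 + 15×16 → 0x14F0 (hexadecimal)
0x14F0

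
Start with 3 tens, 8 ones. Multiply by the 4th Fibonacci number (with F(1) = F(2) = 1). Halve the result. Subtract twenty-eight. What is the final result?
Convert 3 tens, 8 ones (place-value notation) → 3×10 + 8 = 38 (decimal)
Start: 38
Convert the 4th Fibonacci number (with F(1) = F(2) = 1) (Fibonacci index) → 1, 1, 2, 3 → 3 (decimal)
38 × 3 = 114
114 ÷ 2 = 57
Convert twenty-eight (English words) → 28 (decimal)
57 - 28 = 29
29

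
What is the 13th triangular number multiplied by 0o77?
Convert the 13th triangular number (triangular index) → 13×14/2 = 91 (decimal)
Convert 0o77 (octal) → 7×8 + 7 = 63 (decimal)
Compute 91 × 63 = 5733
5733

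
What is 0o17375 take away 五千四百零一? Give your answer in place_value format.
Convert 0o17375 (octal) → 1×4096 + 7×512 + 3×64 + 7×8 + 5 = 7933 (decimal)
Convert 五千四百零一 (Chinese numeral) → 5×1000 + 4×100 + 1 = 5401 (decimal)
Compute 7933 - 5401 = 2532
Convert 2532 (decimal) → 2532 = 2×1000 + 5×100 + 3×10 + 2 → 2 thousands, 5 hundreds, 3 tens, 2 ones (place-value notation)
2 thousands, 5 hundreds, 3 tens, 2 ones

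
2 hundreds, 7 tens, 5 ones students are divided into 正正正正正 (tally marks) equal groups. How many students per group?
Convert 2 hundreds, 7 tens, 5 ones (place-value notation) → 2×100 + 7×10 + 5 = 275 (decimal)
Convert 正正正正正 (tally marks) → 5 + 5 + 5 + 5 + 5 = 25 (decimal)
Compute 275 ÷ 25 = 11
11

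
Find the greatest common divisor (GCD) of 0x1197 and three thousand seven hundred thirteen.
Convert 0x1197 (hexadecimal) → 1×4096 + 1×256 + 9×16 + 7 = 4503 (decimal)
Convert three thousand seven hundred thirteen (English words) → 3×1000 + 7×100 + 13 = 3713 (decimal)
Compute gcd(4503, 3713) = 79
79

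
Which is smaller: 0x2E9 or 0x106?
Convert 0x2E9 (hexadecimal) → 2×256 + 14×16 + 9 = 745 (decimal)
Convert 0x106 (hexadecimal) → 1×256 + 6 = 262 (decimal)
Compare 745 vs 262: smaller = 262
262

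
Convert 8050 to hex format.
Convert 8050 (decimal) → 8050 = 1×4096 + 15×256 + 7×16 + 2 → 0x1F72 (hexadecimal)
0x1F72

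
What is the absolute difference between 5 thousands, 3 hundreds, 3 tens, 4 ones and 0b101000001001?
Convert 5 thousands, 3 hundreds, 3 tens, 4 ones (place-value notation) → 5×1000 + 3×100 + 3×10 + 4 = 5334 (decimal)
Convert 0b101000001001 (binary) → 2048 + 512 + 8 + 1 = 2569 (decimal)
Compute |5334 - 2569| = 2765
2765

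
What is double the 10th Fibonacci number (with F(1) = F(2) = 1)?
The 10th Fibonacci number (with F(1) = F(2) = 1): 1, 1, 2, 3, 5, 8, 13, 21, 34, 55 → 55
Compute 55 × 2 = 110
110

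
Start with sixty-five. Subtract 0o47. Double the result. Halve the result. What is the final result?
Convert sixty-five (English words) → 65 (decimal)
Start: 65
Convert 0o47 (octal) → 4×8 + 7 = 39 (decimal)
65 - 39 = 26
26 × 2 = 52
52 ÷ 2 = 26
26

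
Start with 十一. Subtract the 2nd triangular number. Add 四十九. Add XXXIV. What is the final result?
Convert 十一 (Chinese numeral) → 1×10 + 1 = 11 (decimal)
Start: 11
Convert the 2nd triangular number (triangular index) → 2×3/2 = 3 (decimal)
11 - 3 = 8
Convert 四十九 (Chinese numeral) → 4×10 + 9 = 49 (decimal)
8 + 49 = 57
Convert XXXIV (Roman numeral) → 10 + 10 + 10 + 4 = 34 (decimal)
57 + 34 = 91
91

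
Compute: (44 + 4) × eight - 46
Convert eight (English words) → 8 (decimal)
Expression in decimal: (44 + 4) × 8 - 46
Parentheses first: 44 + 4 = 48
Multiply: 48 × 8 = 384
Subtract: 384 - 46 = 338
338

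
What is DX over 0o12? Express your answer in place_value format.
Convert DX (Roman numeral) → 500 + 10 = 510 (decimal)
Convert 0o12 (octal) → 1×8 + 2 = 10 (decimal)
Compute 510 ÷ 10 = 51
Convert 51 (decimal) → 51 = 5×10 + 1 → 5 tens, 1 one (place-value notation)
5 tens, 1 one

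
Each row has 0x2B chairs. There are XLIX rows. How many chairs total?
Convert 0x2B (hexadecimal) → 2×16 + 11 = 43 (decimal)
Convert XLIX (Roman numeral) → 40 + 9 = 49 (decimal)
Compute 43 × 49 = 2107
2107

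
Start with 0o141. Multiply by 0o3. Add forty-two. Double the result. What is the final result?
Convert 0o141 (octal) → 1×64 + 4×8 + 1 = 97 (decimal)
Start: 97
Convert 0o3 (octal) → 3 (decimal)
97 × 3 = 291
Convert forty-two (English words) → 42 (decimal)
291 + 42 = 333
333 × 2 = 666
666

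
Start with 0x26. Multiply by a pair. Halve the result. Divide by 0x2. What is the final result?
Convert 0x26 (hexadecimal) → 2×16 + 6 = 38 (decimal)
Start: 38
Convert a pair (colloquial) → 2 (decimal)
38 × 2 = 76
76 ÷ 2 = 38
Convert 0x2 (hexadecimal) → 2 (decimal)
38 ÷ 2 = 19
19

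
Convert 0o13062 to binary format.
Convert 0o13062 (octal) → 1×4096 + 3×512 + 6×8 + 2 = 5682 (decimal)
Convert 5682 (decimal) → 5682 = 4096 + 1024 + 512 + 32 + 16 + 2 → 0b1011000110010 (binary)
0b1011000110010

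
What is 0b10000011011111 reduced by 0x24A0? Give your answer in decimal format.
Convert 0b10000011011111 (binary) → 8192 + 128 + 64 + 16 + 8 + 4 + 2 + 1 = 8415 (decimal)
Convert 0x24A0 (hexadecimal) → 2×4096 + 4×256 + 10×16 = 9376 (decimal)
Compute 8415 - 9376 = -961
-961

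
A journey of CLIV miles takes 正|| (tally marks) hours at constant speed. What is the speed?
Convert CLIV (Roman numeral) → 100 + 50 + 4 = 154 (decimal)
Convert 正|| (tally marks) → 5 + 2 = 7 (decimal)
Compute 154 ÷ 7 = 22
22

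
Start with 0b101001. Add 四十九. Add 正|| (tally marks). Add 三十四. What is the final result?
Convert 0b101001 (binary) → 32 + 8 + 1 = 41 (decimal)
Start: 41
Convert 四十九 (Chinese numeral) → 4×10 + 9 = 49 (decimal)
41 + 49 = 90
Convert 正|| (tally marks) → 5 + 2 = 7 (decimal)
90 + 7 = 97
Convert 三十四 (Chinese numeral) → 3×10 + 4 = 34 (decimal)
97 + 34 = 131
131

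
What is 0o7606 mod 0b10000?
Convert 0o7606 (octal) → 7×512 + 6×64 + 6 = 3974 (decimal)
Convert 0b10000 (binary) → 16 (decimal)
Compute 3974 mod 16 = 6
6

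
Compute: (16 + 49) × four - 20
Convert four (English words) → 4 (decimal)
Expression in decimal: (16 + 49) × 4 - 20
Parentheses first: 16 + 49 = 65
Multiply: 65 × 4 = 260
Subtract: 260 - 20 = 240
240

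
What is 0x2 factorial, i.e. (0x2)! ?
Convert 0x2 (hexadecimal) → 2 (decimal)
Compute 2! = 2
2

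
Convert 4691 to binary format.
Convert 4691 (decimal) → 4691 = 4096 + 512 + 64 + 16 + 2 + 1 → 0b1001001010011 (binary)
0b1001001010011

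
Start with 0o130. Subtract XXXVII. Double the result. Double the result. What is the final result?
Convert 0o130 (octal) → 1×64 + 3×8 = 88 (decimal)
Start: 88
Convert XXXVII (Roman numeral) → 10 + 10 + 10 + 5 + 1 + 1 = 37 (decimal)
88 - 37 = 51
51 × 2 = 102
102 × 2 = 204
204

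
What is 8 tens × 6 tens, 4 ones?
Convert 8 tens (place-value notation) → 8×10 = 80 (decimal)
Convert 6 tens, 4 ones (place-value notation) → 6×10 + 4 = 64 (decimal)
Compute 80 × 64 = 5120
5120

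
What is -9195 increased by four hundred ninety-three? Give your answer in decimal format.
Convert four hundred ninety-three (English words) → 4×100 + 93 = 493 (decimal)
Compute -9195 + 493 = -8702
-8702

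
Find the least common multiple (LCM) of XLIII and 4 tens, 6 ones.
Convert XLIII (Roman numeral) → 40 + 1 + 1 + 1 = 43 (decimal)
Convert 4 tens, 6 ones (place-value notation) → 4×10 + 6 = 46 (decimal)
Compute lcm(43, 46) = 1978
1978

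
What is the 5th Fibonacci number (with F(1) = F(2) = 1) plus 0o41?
The 5th Fibonacci number (with F(1) = F(2) = 1): 1, 1, 2, 3, 5 → 5
Convert 0o41 (octal) → 4×8 + 1 = 33 (decimal)
Compute 5 + 33 = 38
38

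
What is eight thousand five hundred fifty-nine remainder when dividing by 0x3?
Convert eight thousand five hundred fifty-nine (English words) → 8×1000 + 5×100 + 59 = 8559 (decimal)
Convert 0x3 (hexadecimal) → 3 (decimal)
Compute 8559 mod 3 = 0
0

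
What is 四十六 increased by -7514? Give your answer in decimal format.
Convert 四十六 (Chinese numeral) → 4×10 + 6 = 46 (decimal)
Compute 46 + -7514 = -7468
-7468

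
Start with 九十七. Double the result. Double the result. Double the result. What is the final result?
Convert 九十七 (Chinese numeral) → 9×10 + 7 = 97 (decimal)
Start: 97
97 × 2 = 194
194 × 2 = 388
388 × 2 = 776
776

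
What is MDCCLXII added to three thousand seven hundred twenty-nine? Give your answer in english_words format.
Convert MDCCLXII (Roman numeral) → 1000 + 500 + 100 + 100 + 50 + 10 + 1 + 1 = 1762 (decimal)
Convert three thousand seven hundred twenty-nine (English words) → 3×1000 + 7×100 + 29 = 3729 (decimal)
Compute 1762 + 3729 = 5491
Convert 5491 (decimal) → 5491 = 5×1000 + 4×100 + 91 → five thousand four hundred ninety-one (English words)
five thousand four hundred ninety-one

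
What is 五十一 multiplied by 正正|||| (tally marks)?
Convert 五十一 (Chinese numeral) → 5×10 + 1 = 51 (decimal)
Convert 正正|||| (tally marks) → 5 + 5 + 4 = 14 (decimal)
Compute 51 × 14 = 714
714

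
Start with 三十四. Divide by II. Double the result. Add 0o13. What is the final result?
Convert 三十四 (Chinese numeral) → 3×10 + 4 = 34 (decimal)
Start: 34
Convert II (Roman numeral) → 1 + 1 = 2 (decimal)
34 ÷ 2 = 17
17 × 2 = 34
Convert 0o13 (octal) → 1×8 + 3 = 11 (decimal)
34 + 11 = 45
45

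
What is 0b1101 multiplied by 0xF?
Convert 0b1101 (binary) → 8 + 4 + 1 = 13 (decimal)
Convert 0xF (hexadecimal) → 15 (decimal)
Compute 13 × 15 = 195
195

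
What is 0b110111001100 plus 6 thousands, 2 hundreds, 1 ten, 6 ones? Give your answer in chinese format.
Convert 0b110111001100 (binary) → 2048 + 1024 + 256 + 128 + 64 + 8 + 4 = 3532 (decimal)
Convert 6 thousands, 2 hundreds, 1 ten, 6 ones (place-value notation) → 6×1000 + 2×100 + 1×10 + 6 = 6216 (decimal)
Compute 3532 + 6216 = 9748
Convert 9748 (decimal) → 9748 = 9×1000 + 7×100 + 4×10 + 8 → 九千七百四十八 (Chinese numeral)
九千七百四十八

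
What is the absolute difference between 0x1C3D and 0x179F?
Convert 0x1C3D (hexadecimal) → 1×4096 + 12×256 + 3×16 + 13 = 7229 (decimal)
Convert 0x179F (hexadecimal) → 1×4096 + 7×256 + 9×16 + 15 = 6047 (decimal)
Compute |7229 - 6047| = 1182
1182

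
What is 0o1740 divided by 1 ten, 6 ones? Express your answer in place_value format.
Convert 0o1740 (octal) → 1×512 + 7×64 + 4×8 = 992 (decimal)
Convert 1 ten, 6 ones (place-value notation) → 1×10 + 6 = 16 (decimal)
Compute 992 ÷ 16 = 62
Convert 62 (decimal) → 62 = 6×10 + 2 → 6 tens, 2 ones (place-value notation)
6 tens, 2 ones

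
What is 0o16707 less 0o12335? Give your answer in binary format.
Convert 0o16707 (octal) → 1×4096 + 6×512 + 7×64 + 7 = 7623 (decimal)
Convert 0o12335 (octal) → 1×4096 + 2×512 + 3×64 + 3×8 + 5 = 5341 (decimal)
Compute 7623 - 5341 = 2282
Convert 2282 (decimal) → 2282 = 2048 + 128 + 64 + 32 + 8 + 2 → 0b100011101010 (binary)
0b100011101010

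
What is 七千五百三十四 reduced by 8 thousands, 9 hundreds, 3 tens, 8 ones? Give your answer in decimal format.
Convert 七千五百三十四 (Chinese numeral) → 7×1000 + 5×100 + 3×10 + 4 = 7534 (decimal)
Convert 8 thousands, 9 hundreds, 3 tens, 8 ones (place-value notation) → 8×1000 + 9×100 + 3×10 + 8 = 8938 (decimal)
Compute 7534 - 8938 = -1404
-1404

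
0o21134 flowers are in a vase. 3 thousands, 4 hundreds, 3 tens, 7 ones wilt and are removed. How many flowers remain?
Convert 0o21134 (octal) → 2×4096 + 1×512 + 1×64 + 3×8 + 4 = 8796 (decimal)
Convert 3 thousands, 4 hundreds, 3 tens, 7 ones (place-value notation) → 3×1000 + 4×100 + 3×10 + 7 = 3437 (decimal)
Compute 8796 - 3437 = 5359
5359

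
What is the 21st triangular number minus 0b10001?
The 21st triangular number = 21×22/2 = 231
Convert 0b10001 (binary) → 16 + 1 = 17 (decimal)
Compute 231 - 17 = 214
214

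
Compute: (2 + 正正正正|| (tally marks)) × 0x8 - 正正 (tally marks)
Convert 正正正正|| (tally marks) → 5 + 5 + 5 + 5 + 2 = 22 (decimal)
Convert 0x8 (hexadecimal) → 8 (decimal)
Convert 正正 (tally marks) → 5 + 5 = 10 (decimal)
Expression in decimal: (2 + 22) × 8 - 10
Parentheses first: 2 + 22 = 24
Multiply: 24 × 8 = 192
Subtract: 192 - 10 = 182
182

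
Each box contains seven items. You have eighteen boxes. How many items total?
Convert seven (English words) → 7 (decimal)
Convert eighteen (English words) → 18 (decimal)
Compute 7 × 18 = 126
126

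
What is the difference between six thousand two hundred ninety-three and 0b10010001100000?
Convert six thousand two hundred ninety-three (English words) → 6×1000 + 2×100 + 93 = 6293 (decimal)
Convert 0b10010001100000 (binary) → 8192 + 1024 + 64 + 32 = 9312 (decimal)
Difference: |6293 - 9312| = 3019
3019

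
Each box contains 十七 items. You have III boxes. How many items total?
Convert 十七 (Chinese numeral) → 1×10 + 7 = 17 (decimal)
Convert III (Roman numeral) → 1 + 1 + 1 = 3 (decimal)
Compute 17 × 3 = 51
51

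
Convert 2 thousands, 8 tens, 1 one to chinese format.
Convert 2 thousands, 8 tens, 1 one (place-value notation) → 2×1000 + 8×10 + 1 = 2081 (decimal)
Convert 2081 (decimal) → 2081 = 2×1000 + 8×10 + 1 → 二千零八十一 (Chinese numeral)
二千零八十一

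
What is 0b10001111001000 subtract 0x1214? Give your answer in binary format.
Convert 0b10001111001000 (binary) → 8192 + 512 + 256 + 128 + 64 + 8 = 9160 (decimal)
Convert 0x1214 (hexadecimal) → 1×4096 + 2×256 + 1×16 + 4 = 4628 (decimal)
Compute 9160 - 4628 = 4532
Convert 4532 (decimal) → 4532 = 4096 + 256 + 128 + 32 + 16 + 4 → 0b1000110110100 (binary)
0b1000110110100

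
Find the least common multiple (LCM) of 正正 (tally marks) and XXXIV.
Convert 正正 (tally marks) → 5 + 5 = 10 (decimal)
Convert XXXIV (Roman numeral) → 10 + 10 + 10 + 4 = 34 (decimal)
Compute lcm(10, 34) = 170
170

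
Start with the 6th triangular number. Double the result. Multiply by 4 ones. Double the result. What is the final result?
Convert the 6th triangular number (triangular index) → 6×7/2 = 21 (decimal)
Start: 21
21 × 2 = 42
Convert 4 ones (place-value notation) → 4 (decimal)
42 × 4 = 168
168 × 2 = 336
336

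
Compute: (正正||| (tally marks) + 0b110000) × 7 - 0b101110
Convert 正正||| (tally marks) → 5 + 5 + 3 = 13 (decimal)
Convert 0b110000 (binary) → 32 + 16 = 48 (decimal)
Convert 0b101110 (binary) → 32 + 8 + 4 + 2 = 46 (decimal)
Expression in decimal: (13 + 48) × 7 - 46
Parentheses first: 13 + 48 = 61
Multiply: 61 × 7 = 427
Subtract: 427 - 46 = 381
381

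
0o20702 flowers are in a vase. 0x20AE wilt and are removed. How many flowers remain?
Convert 0o20702 (octal) → 2×4096 + 7×64 + 2 = 8642 (decimal)
Convert 0x20AE (hexadecimal) → 2×4096 + 10×16 + 14 = 8366 (decimal)
Compute 8642 - 8366 = 276
276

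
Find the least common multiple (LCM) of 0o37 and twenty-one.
Convert 0o37 (octal) → 3×8 + 7 = 31 (decimal)
Convert twenty-one (English words) → 21 (decimal)
Compute lcm(31, 21) = 651
651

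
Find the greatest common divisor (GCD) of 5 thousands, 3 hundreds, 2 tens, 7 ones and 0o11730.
Convert 5 thousands, 3 hundreds, 2 tens, 7 ones (place-value notation) → 5×1000 + 3×100 + 2×10 + 7 = 5327 (decimal)
Convert 0o11730 (octal) → 1×4096 + 1×512 + 7×64 + 3×8 = 5080 (decimal)
Compute gcd(5327, 5080) = 1
1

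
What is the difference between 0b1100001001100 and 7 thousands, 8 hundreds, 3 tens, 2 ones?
Convert 0b1100001001100 (binary) → 4096 + 2048 + 64 + 8 + 4 = 6220 (decimal)
Convert 7 thousands, 8 hundreds, 3 tens, 2 ones (place-value notation) → 7×1000 + 8×100 + 3×10 + 2 = 7832 (decimal)
Difference: |6220 - 7832| = 1612
1612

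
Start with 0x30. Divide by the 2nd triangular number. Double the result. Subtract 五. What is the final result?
Convert 0x30 (hexadecimal) → 3×16 = 48 (decimal)
Start: 48
Convert the 2nd triangular number (triangular index) → 2×3/2 = 3 (decimal)
48 ÷ 3 = 16
16 × 2 = 32
Convert 五 (Chinese numeral) → 5 (decimal)
32 - 5 = 27
27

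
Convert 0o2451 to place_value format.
Convert 0o2451 (octal) → 2×512 + 4×64 + 5×8 + 1 = 1321 (decimal)
Convert 1321 (decimal) → 1321 = 1×1000 + 3×100 + 2×10 + 1 → 1 thousand, 3 hundreds, 2 tens, 1 one (place-value notation)
1 thousand, 3 hundreds, 2 tens, 1 one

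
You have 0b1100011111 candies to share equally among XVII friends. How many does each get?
Convert 0b1100011111 (binary) → 512 + 256 + 16 + 8 + 4 + 2 + 1 = 799 (decimal)
Convert XVII (Roman numeral) → 10 + 5 + 1 + 1 = 17 (decimal)
Compute 799 ÷ 17 = 47
47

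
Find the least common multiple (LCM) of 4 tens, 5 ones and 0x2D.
Convert 4 tens, 5 ones (place-value notation) → 4×10 + 5 = 45 (decimal)
Convert 0x2D (hexadecimal) → 2×16 + 13 = 45 (decimal)
Compute lcm(45, 45) = 45
45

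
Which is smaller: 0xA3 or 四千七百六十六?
Convert 0xA3 (hexadecimal) → 10×16 + 3 = 163 (decimal)
Convert 四千七百六十六 (Chinese numeral) → 4×1000 + 7×100 + 6×10 + 6 = 4766 (decimal)
Compare 163 vs 4766: smaller = 163
163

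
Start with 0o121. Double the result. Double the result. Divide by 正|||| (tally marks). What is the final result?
Convert 0o121 (octal) → 1×64 + 2×8 + 1 = 81 (decimal)
Start: 81
81 × 2 = 162
162 × 2 = 324
Convert 正|||| (tally marks) → 5 + 4 = 9 (decimal)
324 ÷ 9 = 36
36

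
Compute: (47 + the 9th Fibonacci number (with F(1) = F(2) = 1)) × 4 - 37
Convert the 9th Fibonacci number (with F(1) = F(2) = 1) (Fibonacci index) → 1, 1, 2, 3, 5, 8, 13, 21, 34 → 34 (decimal)
Expression in decimal: (47 + 34) × 4 - 37
Parentheses first: 47 + 34 = 81
Multiply: 81 × 4 = 324
Subtract: 324 - 37 = 287
287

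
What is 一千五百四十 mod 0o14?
Convert 一千五百四十 (Chinese numeral) → 1×1000 + 5×100 + 4×10 = 1540 (decimal)
Convert 0o14 (octal) → 1×8 + 4 = 12 (decimal)
Compute 1540 mod 12 = 4
4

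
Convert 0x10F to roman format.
Convert 0x10F (hexadecimal) → 1×256 + 15 = 271 (decimal)
Convert 271 (decimal) → 271 = 100 + 100 + 50 + 10 + 10 + 1 → CCLXXI (Roman numeral)
CCLXXI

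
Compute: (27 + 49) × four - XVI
Convert four (English words) → 4 (decimal)
Convert XVI (Roman numeral) → 10 + 5 + 1 = 16 (decimal)
Expression in decimal: (27 + 49) × 4 - 16
Parentheses first: 27 + 49 = 76
Multiply: 76 × 4 = 304
Subtract: 304 - 16 = 288
288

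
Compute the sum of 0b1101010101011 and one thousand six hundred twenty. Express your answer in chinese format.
Convert 0b1101010101011 (binary) → 4096 + 2048 + 512 + 128 + 32 + 8 + 2 + 1 = 6827 (decimal)
Convert one thousand six hundred twenty (English words) → 1×1000 + 6×100 + 20 = 1620 (decimal)
Compute 6827 + 1620 = 8447
Convert 8447 (decimal) → 8447 = 8×1000 + 4×100 + 4×10 + 7 → 八千四百四十七 (Chinese numeral)
八千四百四十七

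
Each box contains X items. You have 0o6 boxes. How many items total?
Convert X (Roman numeral) → 10 (decimal)
Convert 0o6 (octal) → 6 (decimal)
Compute 10 × 6 = 60
60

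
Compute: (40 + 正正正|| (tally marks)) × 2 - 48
Convert 正正正|| (tally marks) → 5 + 5 + 5 + 2 = 17 (decimal)
Expression in decimal: (40 + 17) × 2 - 48
Parentheses first: 40 + 17 = 57
Multiply: 57 × 2 = 114
Subtract: 114 - 48 = 66
66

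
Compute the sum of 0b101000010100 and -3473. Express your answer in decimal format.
Convert 0b101000010100 (binary) → 2048 + 512 + 16 + 4 = 2580 (decimal)
Compute 2580 + -3473 = -893
-893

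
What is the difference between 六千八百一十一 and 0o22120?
Convert 六千八百一十一 (Chinese numeral) → 6×1000 + 8×100 + 1×10 + 1 = 6811 (decimal)
Convert 0o22120 (octal) → 2×4096 + 2×512 + 1×64 + 2×8 = 9296 (decimal)
Difference: |6811 - 9296| = 2485
2485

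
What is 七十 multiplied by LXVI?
Convert 七十 (Chinese numeral) → 7×10 = 70 (decimal)
Convert LXVI (Roman numeral) → 50 + 10 + 5 + 1 = 66 (decimal)
Compute 70 × 66 = 4620
4620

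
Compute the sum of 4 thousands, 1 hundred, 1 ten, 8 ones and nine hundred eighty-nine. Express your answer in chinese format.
Convert 4 thousands, 1 hundred, 1 ten, 8 ones (place-value notation) → 4×1000 + 1×100 + 1×10 + 8 = 4118 (decimal)
Convert nine hundred eighty-nine (English words) → 9×100 + 89 = 989 (decimal)
Compute 4118 + 989 = 5107
Convert 5107 (decimal) → 5107 = 5×1000 + 1×100 + 7 → 五千一百零七 (Chinese numeral)
五千一百零七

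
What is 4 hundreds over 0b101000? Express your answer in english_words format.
Convert 4 hundreds (place-value notation) → 4×100 = 400 (decimal)
Convert 0b101000 (binary) → 32 + 8 = 40 (decimal)
Compute 400 ÷ 40 = 10
Convert 10 (decimal) → ten (English words)
ten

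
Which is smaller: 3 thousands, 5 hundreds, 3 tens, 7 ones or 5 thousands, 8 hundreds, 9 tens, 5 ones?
Convert 3 thousands, 5 hundreds, 3 tens, 7 ones (place-value notation) → 3×1000 + 5×100 + 3×10 + 7 = 3537 (decimal)
Convert 5 thousands, 8 hundreds, 9 tens, 5 ones (place-value notation) → 5×1000 + 8×100 + 9×10 + 5 = 5895 (decimal)
Compare 3537 vs 5895: smaller = 3537
3537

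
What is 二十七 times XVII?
Convert 二十七 (Chinese numeral) → 2×10 + 7 = 27 (decimal)
Convert XVII (Roman numeral) → 10 + 5 + 1 + 1 = 17 (decimal)
Compute 27 × 17 = 459
459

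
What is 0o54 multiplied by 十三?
Convert 0o54 (octal) → 5×8 + 4 = 44 (decimal)
Convert 十三 (Chinese numeral) → 1×10 + 3 = 13 (decimal)
Compute 44 × 13 = 572
572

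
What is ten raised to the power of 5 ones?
Convert ten (English words) → 10 (decimal)
Convert 5 ones (place-value notation) → 5 (decimal)
Compute 10 ^ 5 = 100000
100000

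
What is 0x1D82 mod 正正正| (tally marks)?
Convert 0x1D82 (hexadecimal) → 1×4096 + 13×256 + 8×16 + 2 = 7554 (decimal)
Convert 正正正| (tally marks) → 5 + 5 + 5 + 1 = 16 (decimal)
Compute 7554 mod 16 = 2
2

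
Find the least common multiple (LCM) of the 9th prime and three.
Convert the 9th prime (prime index) → 23 (decimal)
Convert three (English words) → 3 (decimal)
Compute lcm(23, 3) = 69
69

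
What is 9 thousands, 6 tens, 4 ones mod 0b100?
Convert 9 thousands, 6 tens, 4 ones (place-value notation) → 9×1000 + 6×10 + 4 = 9064 (decimal)
Convert 0b100 (binary) → 4 (decimal)
Compute 9064 mod 4 = 0
0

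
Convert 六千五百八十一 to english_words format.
Convert 六千五百八十一 (Chinese numeral) → 6×1000 + 5×100 + 8×10 + 1 = 6581 (decimal)
Convert 6581 (decimal) → 6581 = 6×1000 + 5×100 + 81 → six thousand five hundred eighty-one (English words)
six thousand five hundred eighty-one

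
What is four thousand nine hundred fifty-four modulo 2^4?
Convert four thousand nine hundred fifty-four (English words) → 4×1000 + 9×100 + 54 = 4954 (decimal)
Convert 2^4 (power) → 16 (decimal)
Compute 4954 mod 16 = 10
10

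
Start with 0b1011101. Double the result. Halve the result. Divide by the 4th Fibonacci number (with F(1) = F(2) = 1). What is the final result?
Convert 0b1011101 (binary) → 64 + 16 + 8 + 4 + 1 = 93 (decimal)
Start: 93
93 × 2 = 186
186 ÷ 2 = 93
Convert the 4th Fibonacci number (with F(1) = F(2) = 1) (Fibonacci index) → 1, 1, 2, 3 → 3 (decimal)
93 ÷ 3 = 31
31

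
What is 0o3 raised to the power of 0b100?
Convert 0o3 (octal) → 3 (decimal)
Convert 0b100 (binary) → 4 (decimal)
Compute 3 ^ 4 = 81
81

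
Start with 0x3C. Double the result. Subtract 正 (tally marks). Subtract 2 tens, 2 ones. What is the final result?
Convert 0x3C (hexadecimal) → 3×16 + 12 = 60 (decimal)
Start: 60
60 × 2 = 120
Convert 正 (tally marks) → 5 (decimal)
120 - 5 = 115
Convert 2 tens, 2 ones (place-value notation) → 2×10 + 2 = 22 (decimal)
115 - 22 = 93
93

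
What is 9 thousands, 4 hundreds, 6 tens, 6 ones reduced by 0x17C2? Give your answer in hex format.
Convert 9 thousands, 4 hundreds, 6 tens, 6 ones (place-value notation) → 9×1000 + 4×100 + 6×10 + 6 = 9466 (decimal)
Convert 0x17C2 (hexadecimal) → 1×4096 + 7×256 + 12×16 + 2 = 6082 (decimal)
Compute 9466 - 6082 = 3384
Convert 3384 (decimal) → 3384 = 13×256 + 3×16 + 8 → 0xD38 (hexadecimal)
0xD38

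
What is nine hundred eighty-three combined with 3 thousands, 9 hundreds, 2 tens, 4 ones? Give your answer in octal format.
Convert nine hundred eighty-three (English words) → 9×100 + 83 = 983 (decimal)
Convert 3 thousands, 9 hundreds, 2 tens, 4 ones (place-value notation) → 3×1000 + 9×100 + 2×10 + 4 = 3924 (decimal)
Compute 983 + 3924 = 4907
Convert 4907 (decimal) → 4907 = 1×4096 + 1×512 + 4×64 + 5×8 + 3 → 0o11453 (octal)
0o11453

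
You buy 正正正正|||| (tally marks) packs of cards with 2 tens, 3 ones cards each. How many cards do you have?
Convert 2 tens, 3 ones (place-value notation) → 2×10 + 3 = 23 (decimal)
Convert 正正正正|||| (tally marks) → 5 + 5 + 5 + 5 + 4 = 24 (decimal)
Compute 23 × 24 = 552
552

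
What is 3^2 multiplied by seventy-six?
Convert 3^2 (power) → 9 (decimal)
Convert seventy-six (English words) → 76 (decimal)
Compute 9 × 76 = 684
684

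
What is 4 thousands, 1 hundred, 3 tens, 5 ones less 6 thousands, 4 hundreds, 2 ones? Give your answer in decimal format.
Convert 4 thousands, 1 hundred, 3 tens, 5 ones (place-value notation) → 4×1000 + 1×100 + 3×10 + 5 = 4135 (decimal)
Convert 6 thousands, 4 hundreds, 2 ones (place-value notation) → 6×1000 + 4×100 + 2 = 6402 (decimal)
Compute 4135 - 6402 = -2267
-2267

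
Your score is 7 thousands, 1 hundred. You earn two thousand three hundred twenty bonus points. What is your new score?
Convert 7 thousands, 1 hundred (place-value notation) → 7×1000 + 1×100 = 7100 (decimal)
Convert two thousand three hundred twenty (English words) → 2×1000 + 3×100 + 20 = 2320 (decimal)
Compute 7100 + 2320 = 9420
9420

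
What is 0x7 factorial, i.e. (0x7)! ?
Convert 0x7 (hexadecimal) → 7 (decimal)
Compute 7! = 5040
5040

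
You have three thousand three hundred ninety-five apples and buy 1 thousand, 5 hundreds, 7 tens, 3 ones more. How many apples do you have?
Convert three thousand three hundred ninety-five (English words) → 3×1000 + 3×100 + 95 = 3395 (decimal)
Convert 1 thousand, 5 hundreds, 7 tens, 3 ones (place-value notation) → 1×1000 + 5×100 + 7×10 + 3 = 1573 (decimal)
Compute 3395 + 1573 = 4968
4968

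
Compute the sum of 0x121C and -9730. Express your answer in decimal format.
Convert 0x121C (hexadecimal) → 1×4096 + 2×256 + 1×16 + 12 = 4636 (decimal)
Compute 4636 + -9730 = -5094
-5094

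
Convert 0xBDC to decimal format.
Convert 0xBDC (hexadecimal) → 11×256 + 13×16 + 12 = 3036 (decimal)
3036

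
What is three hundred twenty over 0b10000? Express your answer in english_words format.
Convert three hundred twenty (English words) → 3×100 + 20 = 320 (decimal)
Convert 0b10000 (binary) → 16 (decimal)
Compute 320 ÷ 16 = 20
Convert 20 (decimal) → twenty (English words)
twenty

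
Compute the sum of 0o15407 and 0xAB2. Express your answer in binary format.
Convert 0o15407 (octal) → 1×4096 + 5×512 + 4×64 + 7 = 6919 (decimal)
Convert 0xAB2 (hexadecimal) → 10×256 + 11×16 + 2 = 2738 (decimal)
Compute 6919 + 2738 = 9657
Convert 9657 (decimal) → 9657 = 8192 + 1024 + 256 + 128 + 32 + 16 + 8 + 1 → 0b10010110111001 (binary)
0b10010110111001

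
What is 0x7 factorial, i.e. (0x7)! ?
Convert 0x7 (hexadecimal) → 7 (decimal)
Compute 7! = 5040
5040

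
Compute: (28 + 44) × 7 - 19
Parentheses first: 28 + 44 = 72
Multiply: 72 × 7 = 504
Subtract: 504 - 19 = 485
485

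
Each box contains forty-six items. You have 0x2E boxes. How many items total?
Convert forty-six (English words) → 46 (decimal)
Convert 0x2E (hexadecimal) → 2×16 + 14 = 46 (decimal)
Compute 46 × 46 = 2116
2116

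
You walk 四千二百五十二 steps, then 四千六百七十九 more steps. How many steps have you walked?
Convert 四千二百五十二 (Chinese numeral) → 4×1000 + 2×100 + 5×10 + 2 = 4252 (decimal)
Convert 四千六百七十九 (Chinese numeral) → 4×1000 + 6×100 + 7×10 + 9 = 4679 (decimal)
Compute 4252 + 4679 = 8931
8931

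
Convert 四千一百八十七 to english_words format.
Convert 四千一百八十七 (Chinese numeral) → 4×1000 + 1×100 + 8×10 + 7 = 4187 (decimal)
Convert 4187 (decimal) → 4187 = 4×1000 + 1×100 + 87 → four thousand one hundred eighty-seven (English words)
four thousand one hundred eighty-seven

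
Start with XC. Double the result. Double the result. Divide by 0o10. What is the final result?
Convert XC (Roman numeral) → 90 (decimal)
Start: 90
90 × 2 = 180
180 × 2 = 360
Convert 0o10 (octal) → 1×8 = 8 (decimal)
360 ÷ 8 = 45
45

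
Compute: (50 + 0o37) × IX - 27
Convert 0o37 (octal) → 3×8 + 7 = 31 (decimal)
Convert IX (Roman numeral) → 9 (decimal)
Expression in decimal: (50 + 31) × 9 - 27
Parentheses first: 50 + 31 = 81
Multiply: 81 × 9 = 729
Subtract: 729 - 27 = 702
702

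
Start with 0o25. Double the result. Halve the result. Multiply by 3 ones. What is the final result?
Convert 0o25 (octal) → 2×8 + 5 = 21 (decimal)
Start: 21
21 × 2 = 42
42 ÷ 2 = 21
Convert 3 ones (place-value notation) → 3 (decimal)
21 × 3 = 63
63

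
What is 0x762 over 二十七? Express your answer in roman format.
Convert 0x762 (hexadecimal) → 7×256 + 6×16 + 2 = 1890 (decimal)
Convert 二十七 (Chinese numeral) → 2×10 + 7 = 27 (decimal)
Compute 1890 ÷ 27 = 70
Convert 70 (decimal) → 70 = 50 + 10 + 10 → LXX (Roman numeral)
LXX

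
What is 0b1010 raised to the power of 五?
Convert 0b1010 (binary) → 8 + 2 = 10 (decimal)
Convert 五 (Chinese numeral) → 5 (decimal)
Compute 10 ^ 5 = 100000
100000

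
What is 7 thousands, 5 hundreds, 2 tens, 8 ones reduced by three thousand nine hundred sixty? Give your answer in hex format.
Convert 7 thousands, 5 hundreds, 2 tens, 8 ones (place-value notation) → 7×1000 + 5×100 + 2×10 + 8 = 7528 (decimal)
Convert three thousand nine hundred sixty (English words) → 3×1000 + 9×100 + 60 = 3960 (decimal)
Compute 7528 - 3960 = 3568
Convert 3568 (decimal) → 3568 = 13×256 + 15×16 → 0xDF0 (hexadecimal)
0xDF0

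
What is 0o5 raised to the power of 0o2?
Convert 0o5 (octal) → 5 (decimal)
Convert 0o2 (octal) → 2 (decimal)
Compute 5 ^ 2 = 25
25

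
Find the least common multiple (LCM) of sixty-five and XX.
Convert sixty-five (English words) → 65 (decimal)
Convert XX (Roman numeral) → 10 + 10 = 20 (decimal)
Compute lcm(65, 20) = 260
260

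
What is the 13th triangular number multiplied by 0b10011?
Convert the 13th triangular number (triangular index) → 13×14/2 = 91 (decimal)
Convert 0b10011 (binary) → 16 + 2 + 1 = 19 (decimal)
Compute 91 × 19 = 1729
1729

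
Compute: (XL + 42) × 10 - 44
Convert XL (Roman numeral) → 40 (decimal)
Expression in decimal: (40 + 42) × 10 - 44
Parentheses first: 40 + 42 = 82
Multiply: 82 × 10 = 820
Subtract: 820 - 44 = 776
776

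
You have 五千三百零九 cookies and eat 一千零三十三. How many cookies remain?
Convert 五千三百零九 (Chinese numeral) → 5×1000 + 3×100 + 9 = 5309 (decimal)
Convert 一千零三十三 (Chinese numeral) → 1×1000 + 3×10 + 3 = 1033 (decimal)
Compute 5309 - 1033 = 4276
4276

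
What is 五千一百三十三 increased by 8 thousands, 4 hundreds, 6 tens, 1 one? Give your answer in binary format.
Convert 五千一百三十三 (Chinese numeral) → 5×1000 + 1×100 + 3×10 + 3 = 5133 (decimal)
Convert 8 thousands, 4 hundreds, 6 tens, 1 one (place-value notation) → 8×1000 + 4×100 + 6×10 + 1 = 8461 (decimal)
Compute 5133 + 8461 = 13594
Convert 13594 (decimal) → 13594 = 8192 + 4096 + 1024 + 256 + 16 + 8 + 2 → 0b11010100011010 (binary)
0b11010100011010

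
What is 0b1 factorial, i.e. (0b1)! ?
Convert 0b1 (binary) → 1 (decimal)
Compute 1! = 1
1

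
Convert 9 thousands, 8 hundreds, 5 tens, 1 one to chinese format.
Convert 9 thousands, 8 hundreds, 5 tens, 1 one (place-value notation) → 9×1000 + 8×100 + 5×10 + 1 = 9851 (decimal)
Convert 9851 (decimal) → 9851 = 9×1000 + 8×100 + 5×10 + 1 → 九千八百五十一 (Chinese numeral)
九千八百五十一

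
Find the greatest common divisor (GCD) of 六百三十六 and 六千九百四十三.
Convert 六百三十六 (Chinese numeral) → 6×100 + 3×10 + 6 = 636 (decimal)
Convert 六千九百四十三 (Chinese numeral) → 6×1000 + 9×100 + 4×10 + 3 = 6943 (decimal)
Compute gcd(636, 6943) = 53
53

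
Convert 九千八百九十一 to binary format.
Convert 九千八百九十一 (Chinese numeral) → 9×1000 + 8×100 + 9×10 + 1 = 9891 (decimal)
Convert 9891 (decimal) → 9891 = 8192 + 1024 + 512 + 128 + 32 + 2 + 1 → 0b10011010100011 (binary)
0b10011010100011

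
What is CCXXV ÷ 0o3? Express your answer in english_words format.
Convert CCXXV (Roman numeral) → 100 + 100 + 10 + 10 + 5 = 225 (decimal)
Convert 0o3 (octal) → 3 (decimal)
Compute 225 ÷ 3 = 75
Convert 75 (decimal) → seventy-five (English words)
seventy-five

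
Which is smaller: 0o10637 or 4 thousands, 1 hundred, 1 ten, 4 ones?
Convert 0o10637 (octal) → 1×4096 + 6×64 + 3×8 + 7 = 4511 (decimal)
Convert 4 thousands, 1 hundred, 1 ten, 4 ones (place-value notation) → 4×1000 + 1×100 + 1×10 + 4 = 4114 (decimal)
Compare 4511 vs 4114: smaller = 4114
4114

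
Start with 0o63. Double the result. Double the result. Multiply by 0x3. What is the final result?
Convert 0o63 (octal) → 6×8 + 3 = 51 (decimal)
Start: 51
51 × 2 = 102
102 × 2 = 204
Convert 0x3 (hexadecimal) → 3 (decimal)
204 × 3 = 612
612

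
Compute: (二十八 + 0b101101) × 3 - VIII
Convert 二十八 (Chinese numeral) → 2×10 + 8 = 28 (decimal)
Convert 0b101101 (binary) → 32 + 8 + 4 + 1 = 45 (decimal)
Convert VIII (Roman numeral) → 5 + 1 + 1 + 1 = 8 (decimal)
Expression in decimal: (28 + 45) × 3 - 8
Parentheses first: 28 + 45 = 73
Multiply: 73 × 3 = 219
Subtract: 219 - 8 = 211
211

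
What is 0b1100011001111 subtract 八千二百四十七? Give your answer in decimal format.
Convert 0b1100011001111 (binary) → 4096 + 2048 + 128 + 64 + 8 + 4 + 2 + 1 = 6351 (decimal)
Convert 八千二百四十七 (Chinese numeral) → 8×1000 + 2×100 + 4×10 + 7 = 8247 (decimal)
Compute 6351 - 8247 = -1896
-1896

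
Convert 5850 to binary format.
Convert 5850 (decimal) → 5850 = 4096 + 1024 + 512 + 128 + 64 + 16 + 8 + 2 → 0b1011011011010 (binary)
0b1011011011010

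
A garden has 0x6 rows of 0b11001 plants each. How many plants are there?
Convert 0b11001 (binary) → 16 + 8 + 1 = 25 (decimal)
Convert 0x6 (hexadecimal) → 6 (decimal)
Compute 25 × 6 = 150
150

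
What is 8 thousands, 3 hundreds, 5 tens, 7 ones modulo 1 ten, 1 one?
Convert 8 thousands, 3 hundreds, 5 tens, 7 ones (place-value notation) → 8×1000 + 3×100 + 5×10 + 7 = 8357 (decimal)
Convert 1 ten, 1 one (place-value notation) → 1×10 + 1 = 11 (decimal)
Compute 8357 mod 11 = 8
8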